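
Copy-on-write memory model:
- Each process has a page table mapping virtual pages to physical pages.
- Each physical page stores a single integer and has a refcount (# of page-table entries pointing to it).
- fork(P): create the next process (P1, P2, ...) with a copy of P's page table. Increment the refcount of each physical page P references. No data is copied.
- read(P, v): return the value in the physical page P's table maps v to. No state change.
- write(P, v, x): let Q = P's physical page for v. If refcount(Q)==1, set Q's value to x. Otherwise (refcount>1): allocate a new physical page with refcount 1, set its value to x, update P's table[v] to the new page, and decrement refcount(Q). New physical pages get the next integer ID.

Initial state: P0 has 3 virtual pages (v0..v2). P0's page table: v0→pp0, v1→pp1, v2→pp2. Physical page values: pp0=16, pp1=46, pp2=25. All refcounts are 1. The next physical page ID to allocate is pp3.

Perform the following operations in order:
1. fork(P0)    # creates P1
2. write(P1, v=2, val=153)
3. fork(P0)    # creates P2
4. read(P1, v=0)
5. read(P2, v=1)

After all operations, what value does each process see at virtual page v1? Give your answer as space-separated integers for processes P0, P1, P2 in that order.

Answer: 46 46 46

Derivation:
Op 1: fork(P0) -> P1. 3 ppages; refcounts: pp0:2 pp1:2 pp2:2
Op 2: write(P1, v2, 153). refcount(pp2)=2>1 -> COPY to pp3. 4 ppages; refcounts: pp0:2 pp1:2 pp2:1 pp3:1
Op 3: fork(P0) -> P2. 4 ppages; refcounts: pp0:3 pp1:3 pp2:2 pp3:1
Op 4: read(P1, v0) -> 16. No state change.
Op 5: read(P2, v1) -> 46. No state change.
P0: v1 -> pp1 = 46
P1: v1 -> pp1 = 46
P2: v1 -> pp1 = 46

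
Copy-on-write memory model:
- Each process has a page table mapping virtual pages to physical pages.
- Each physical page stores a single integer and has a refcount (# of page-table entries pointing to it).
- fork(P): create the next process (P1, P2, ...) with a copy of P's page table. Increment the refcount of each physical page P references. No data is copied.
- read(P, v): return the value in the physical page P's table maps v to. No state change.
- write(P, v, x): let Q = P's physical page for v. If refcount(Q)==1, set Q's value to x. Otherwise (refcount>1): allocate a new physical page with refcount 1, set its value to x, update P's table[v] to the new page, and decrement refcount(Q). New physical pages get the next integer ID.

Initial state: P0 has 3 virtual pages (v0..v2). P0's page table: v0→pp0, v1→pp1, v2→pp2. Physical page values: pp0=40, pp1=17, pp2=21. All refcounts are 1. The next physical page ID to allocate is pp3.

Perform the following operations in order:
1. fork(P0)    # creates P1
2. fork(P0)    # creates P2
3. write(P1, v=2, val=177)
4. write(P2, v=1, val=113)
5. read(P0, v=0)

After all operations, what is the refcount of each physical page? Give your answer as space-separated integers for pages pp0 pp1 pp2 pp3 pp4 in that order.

Op 1: fork(P0) -> P1. 3 ppages; refcounts: pp0:2 pp1:2 pp2:2
Op 2: fork(P0) -> P2. 3 ppages; refcounts: pp0:3 pp1:3 pp2:3
Op 3: write(P1, v2, 177). refcount(pp2)=3>1 -> COPY to pp3. 4 ppages; refcounts: pp0:3 pp1:3 pp2:2 pp3:1
Op 4: write(P2, v1, 113). refcount(pp1)=3>1 -> COPY to pp4. 5 ppages; refcounts: pp0:3 pp1:2 pp2:2 pp3:1 pp4:1
Op 5: read(P0, v0) -> 40. No state change.

Answer: 3 2 2 1 1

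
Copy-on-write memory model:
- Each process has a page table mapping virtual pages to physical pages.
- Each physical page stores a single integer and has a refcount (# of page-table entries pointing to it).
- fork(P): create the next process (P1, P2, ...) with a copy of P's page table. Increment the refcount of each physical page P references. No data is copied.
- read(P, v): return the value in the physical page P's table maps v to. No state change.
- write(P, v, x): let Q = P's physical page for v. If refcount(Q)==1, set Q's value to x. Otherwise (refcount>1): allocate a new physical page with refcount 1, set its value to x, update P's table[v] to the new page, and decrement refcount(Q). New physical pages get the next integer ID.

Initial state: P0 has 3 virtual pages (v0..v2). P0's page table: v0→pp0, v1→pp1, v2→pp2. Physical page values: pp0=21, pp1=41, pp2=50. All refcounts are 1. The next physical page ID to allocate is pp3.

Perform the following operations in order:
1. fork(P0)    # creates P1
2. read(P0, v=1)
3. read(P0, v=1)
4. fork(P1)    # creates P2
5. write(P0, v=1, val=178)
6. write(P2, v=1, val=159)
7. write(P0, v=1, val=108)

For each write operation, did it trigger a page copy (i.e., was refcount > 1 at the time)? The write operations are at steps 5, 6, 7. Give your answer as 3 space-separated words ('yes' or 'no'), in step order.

Op 1: fork(P0) -> P1. 3 ppages; refcounts: pp0:2 pp1:2 pp2:2
Op 2: read(P0, v1) -> 41. No state change.
Op 3: read(P0, v1) -> 41. No state change.
Op 4: fork(P1) -> P2. 3 ppages; refcounts: pp0:3 pp1:3 pp2:3
Op 5: write(P0, v1, 178). refcount(pp1)=3>1 -> COPY to pp3. 4 ppages; refcounts: pp0:3 pp1:2 pp2:3 pp3:1
Op 6: write(P2, v1, 159). refcount(pp1)=2>1 -> COPY to pp4. 5 ppages; refcounts: pp0:3 pp1:1 pp2:3 pp3:1 pp4:1
Op 7: write(P0, v1, 108). refcount(pp3)=1 -> write in place. 5 ppages; refcounts: pp0:3 pp1:1 pp2:3 pp3:1 pp4:1

yes yes no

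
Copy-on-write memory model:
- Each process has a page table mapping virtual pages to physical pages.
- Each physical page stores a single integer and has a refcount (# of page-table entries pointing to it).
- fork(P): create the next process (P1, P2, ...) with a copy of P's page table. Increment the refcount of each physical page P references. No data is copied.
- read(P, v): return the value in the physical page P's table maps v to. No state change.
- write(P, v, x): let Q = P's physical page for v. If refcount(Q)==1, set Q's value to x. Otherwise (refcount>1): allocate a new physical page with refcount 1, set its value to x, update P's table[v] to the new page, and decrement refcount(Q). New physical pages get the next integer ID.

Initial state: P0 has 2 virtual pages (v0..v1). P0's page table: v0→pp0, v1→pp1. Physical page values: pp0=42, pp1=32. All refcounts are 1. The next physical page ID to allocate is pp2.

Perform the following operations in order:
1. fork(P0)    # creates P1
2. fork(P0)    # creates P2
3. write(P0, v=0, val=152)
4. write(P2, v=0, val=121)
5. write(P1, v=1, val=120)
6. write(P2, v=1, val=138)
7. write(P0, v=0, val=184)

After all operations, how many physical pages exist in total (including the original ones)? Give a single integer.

Op 1: fork(P0) -> P1. 2 ppages; refcounts: pp0:2 pp1:2
Op 2: fork(P0) -> P2. 2 ppages; refcounts: pp0:3 pp1:3
Op 3: write(P0, v0, 152). refcount(pp0)=3>1 -> COPY to pp2. 3 ppages; refcounts: pp0:2 pp1:3 pp2:1
Op 4: write(P2, v0, 121). refcount(pp0)=2>1 -> COPY to pp3. 4 ppages; refcounts: pp0:1 pp1:3 pp2:1 pp3:1
Op 5: write(P1, v1, 120). refcount(pp1)=3>1 -> COPY to pp4. 5 ppages; refcounts: pp0:1 pp1:2 pp2:1 pp3:1 pp4:1
Op 6: write(P2, v1, 138). refcount(pp1)=2>1 -> COPY to pp5. 6 ppages; refcounts: pp0:1 pp1:1 pp2:1 pp3:1 pp4:1 pp5:1
Op 7: write(P0, v0, 184). refcount(pp2)=1 -> write in place. 6 ppages; refcounts: pp0:1 pp1:1 pp2:1 pp3:1 pp4:1 pp5:1

Answer: 6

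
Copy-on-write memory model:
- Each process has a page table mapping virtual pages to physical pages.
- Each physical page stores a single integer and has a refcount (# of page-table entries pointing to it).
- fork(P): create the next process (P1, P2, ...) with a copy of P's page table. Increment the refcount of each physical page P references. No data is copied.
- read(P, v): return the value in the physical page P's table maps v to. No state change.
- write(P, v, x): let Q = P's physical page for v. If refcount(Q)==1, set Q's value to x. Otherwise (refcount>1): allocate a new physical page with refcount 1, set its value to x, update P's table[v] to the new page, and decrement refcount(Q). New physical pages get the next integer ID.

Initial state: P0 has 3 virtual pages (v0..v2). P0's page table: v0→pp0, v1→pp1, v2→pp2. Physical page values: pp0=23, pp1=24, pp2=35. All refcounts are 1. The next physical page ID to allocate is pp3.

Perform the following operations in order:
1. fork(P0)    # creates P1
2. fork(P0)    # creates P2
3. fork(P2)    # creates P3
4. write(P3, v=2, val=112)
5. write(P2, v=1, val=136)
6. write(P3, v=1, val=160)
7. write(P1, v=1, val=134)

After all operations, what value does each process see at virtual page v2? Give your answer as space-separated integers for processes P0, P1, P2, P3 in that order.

Op 1: fork(P0) -> P1. 3 ppages; refcounts: pp0:2 pp1:2 pp2:2
Op 2: fork(P0) -> P2. 3 ppages; refcounts: pp0:3 pp1:3 pp2:3
Op 3: fork(P2) -> P3. 3 ppages; refcounts: pp0:4 pp1:4 pp2:4
Op 4: write(P3, v2, 112). refcount(pp2)=4>1 -> COPY to pp3. 4 ppages; refcounts: pp0:4 pp1:4 pp2:3 pp3:1
Op 5: write(P2, v1, 136). refcount(pp1)=4>1 -> COPY to pp4. 5 ppages; refcounts: pp0:4 pp1:3 pp2:3 pp3:1 pp4:1
Op 6: write(P3, v1, 160). refcount(pp1)=3>1 -> COPY to pp5. 6 ppages; refcounts: pp0:4 pp1:2 pp2:3 pp3:1 pp4:1 pp5:1
Op 7: write(P1, v1, 134). refcount(pp1)=2>1 -> COPY to pp6. 7 ppages; refcounts: pp0:4 pp1:1 pp2:3 pp3:1 pp4:1 pp5:1 pp6:1
P0: v2 -> pp2 = 35
P1: v2 -> pp2 = 35
P2: v2 -> pp2 = 35
P3: v2 -> pp3 = 112

Answer: 35 35 35 112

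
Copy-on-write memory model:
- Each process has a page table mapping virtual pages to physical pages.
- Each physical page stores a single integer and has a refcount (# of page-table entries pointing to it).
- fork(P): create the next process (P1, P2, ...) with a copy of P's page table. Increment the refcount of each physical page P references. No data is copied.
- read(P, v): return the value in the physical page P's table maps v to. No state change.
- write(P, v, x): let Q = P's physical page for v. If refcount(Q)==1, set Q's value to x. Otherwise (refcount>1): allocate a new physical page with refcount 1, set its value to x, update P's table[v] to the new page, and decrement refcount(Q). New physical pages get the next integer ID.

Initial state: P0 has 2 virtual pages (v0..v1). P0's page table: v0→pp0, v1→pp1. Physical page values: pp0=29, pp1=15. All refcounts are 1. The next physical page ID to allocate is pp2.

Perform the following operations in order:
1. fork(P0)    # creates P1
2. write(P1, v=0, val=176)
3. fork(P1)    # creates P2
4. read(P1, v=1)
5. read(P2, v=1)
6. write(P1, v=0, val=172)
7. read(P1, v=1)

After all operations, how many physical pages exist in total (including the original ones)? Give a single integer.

Answer: 4

Derivation:
Op 1: fork(P0) -> P1. 2 ppages; refcounts: pp0:2 pp1:2
Op 2: write(P1, v0, 176). refcount(pp0)=2>1 -> COPY to pp2. 3 ppages; refcounts: pp0:1 pp1:2 pp2:1
Op 3: fork(P1) -> P2. 3 ppages; refcounts: pp0:1 pp1:3 pp2:2
Op 4: read(P1, v1) -> 15. No state change.
Op 5: read(P2, v1) -> 15. No state change.
Op 6: write(P1, v0, 172). refcount(pp2)=2>1 -> COPY to pp3. 4 ppages; refcounts: pp0:1 pp1:3 pp2:1 pp3:1
Op 7: read(P1, v1) -> 15. No state change.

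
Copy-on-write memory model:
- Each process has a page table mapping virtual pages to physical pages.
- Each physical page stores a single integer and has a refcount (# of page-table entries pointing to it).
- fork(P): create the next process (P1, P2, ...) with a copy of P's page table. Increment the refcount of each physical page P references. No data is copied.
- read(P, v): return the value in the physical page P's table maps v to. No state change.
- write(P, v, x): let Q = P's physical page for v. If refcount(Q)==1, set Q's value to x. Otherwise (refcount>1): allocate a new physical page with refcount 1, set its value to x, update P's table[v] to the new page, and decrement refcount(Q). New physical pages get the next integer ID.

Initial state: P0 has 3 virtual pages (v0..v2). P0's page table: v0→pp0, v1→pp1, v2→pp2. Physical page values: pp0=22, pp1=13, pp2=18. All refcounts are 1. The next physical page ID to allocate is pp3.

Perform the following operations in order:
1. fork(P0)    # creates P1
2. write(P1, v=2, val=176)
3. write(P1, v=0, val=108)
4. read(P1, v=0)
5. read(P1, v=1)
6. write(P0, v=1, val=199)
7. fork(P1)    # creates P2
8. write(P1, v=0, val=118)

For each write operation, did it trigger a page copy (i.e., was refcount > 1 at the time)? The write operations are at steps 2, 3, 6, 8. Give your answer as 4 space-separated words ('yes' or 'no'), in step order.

Op 1: fork(P0) -> P1. 3 ppages; refcounts: pp0:2 pp1:2 pp2:2
Op 2: write(P1, v2, 176). refcount(pp2)=2>1 -> COPY to pp3. 4 ppages; refcounts: pp0:2 pp1:2 pp2:1 pp3:1
Op 3: write(P1, v0, 108). refcount(pp0)=2>1 -> COPY to pp4. 5 ppages; refcounts: pp0:1 pp1:2 pp2:1 pp3:1 pp4:1
Op 4: read(P1, v0) -> 108. No state change.
Op 5: read(P1, v1) -> 13. No state change.
Op 6: write(P0, v1, 199). refcount(pp1)=2>1 -> COPY to pp5. 6 ppages; refcounts: pp0:1 pp1:1 pp2:1 pp3:1 pp4:1 pp5:1
Op 7: fork(P1) -> P2. 6 ppages; refcounts: pp0:1 pp1:2 pp2:1 pp3:2 pp4:2 pp5:1
Op 8: write(P1, v0, 118). refcount(pp4)=2>1 -> COPY to pp6. 7 ppages; refcounts: pp0:1 pp1:2 pp2:1 pp3:2 pp4:1 pp5:1 pp6:1

yes yes yes yes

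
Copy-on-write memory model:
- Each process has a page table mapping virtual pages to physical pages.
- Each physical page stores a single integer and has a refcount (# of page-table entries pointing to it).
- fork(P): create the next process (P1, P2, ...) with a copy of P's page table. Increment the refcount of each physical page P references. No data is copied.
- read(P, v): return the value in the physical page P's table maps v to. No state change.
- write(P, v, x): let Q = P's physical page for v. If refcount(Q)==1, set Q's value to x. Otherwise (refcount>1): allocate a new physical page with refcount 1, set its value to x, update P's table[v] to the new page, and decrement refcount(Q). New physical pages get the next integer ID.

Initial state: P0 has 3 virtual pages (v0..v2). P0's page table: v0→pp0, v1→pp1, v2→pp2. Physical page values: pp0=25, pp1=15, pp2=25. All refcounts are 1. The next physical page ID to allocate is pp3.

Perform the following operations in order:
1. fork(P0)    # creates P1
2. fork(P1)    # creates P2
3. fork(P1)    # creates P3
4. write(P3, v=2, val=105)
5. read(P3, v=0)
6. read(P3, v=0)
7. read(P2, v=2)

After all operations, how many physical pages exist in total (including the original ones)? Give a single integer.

Op 1: fork(P0) -> P1. 3 ppages; refcounts: pp0:2 pp1:2 pp2:2
Op 2: fork(P1) -> P2. 3 ppages; refcounts: pp0:3 pp1:3 pp2:3
Op 3: fork(P1) -> P3. 3 ppages; refcounts: pp0:4 pp1:4 pp2:4
Op 4: write(P3, v2, 105). refcount(pp2)=4>1 -> COPY to pp3. 4 ppages; refcounts: pp0:4 pp1:4 pp2:3 pp3:1
Op 5: read(P3, v0) -> 25. No state change.
Op 6: read(P3, v0) -> 25. No state change.
Op 7: read(P2, v2) -> 25. No state change.

Answer: 4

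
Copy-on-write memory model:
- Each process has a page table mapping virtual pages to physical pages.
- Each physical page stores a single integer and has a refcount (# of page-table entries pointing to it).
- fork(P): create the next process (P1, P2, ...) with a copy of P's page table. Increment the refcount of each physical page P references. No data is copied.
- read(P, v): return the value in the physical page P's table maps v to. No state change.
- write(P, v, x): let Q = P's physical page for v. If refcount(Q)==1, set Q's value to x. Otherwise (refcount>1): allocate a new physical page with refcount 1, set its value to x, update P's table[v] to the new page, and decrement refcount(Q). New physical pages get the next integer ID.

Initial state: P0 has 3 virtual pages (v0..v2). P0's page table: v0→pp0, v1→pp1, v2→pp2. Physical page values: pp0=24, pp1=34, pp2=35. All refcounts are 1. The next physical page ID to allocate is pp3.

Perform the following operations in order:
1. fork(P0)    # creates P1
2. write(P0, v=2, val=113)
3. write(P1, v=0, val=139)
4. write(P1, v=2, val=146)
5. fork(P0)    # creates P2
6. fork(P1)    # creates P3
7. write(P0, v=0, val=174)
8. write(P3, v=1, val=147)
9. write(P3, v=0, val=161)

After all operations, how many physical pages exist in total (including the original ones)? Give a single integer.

Op 1: fork(P0) -> P1. 3 ppages; refcounts: pp0:2 pp1:2 pp2:2
Op 2: write(P0, v2, 113). refcount(pp2)=2>1 -> COPY to pp3. 4 ppages; refcounts: pp0:2 pp1:2 pp2:1 pp3:1
Op 3: write(P1, v0, 139). refcount(pp0)=2>1 -> COPY to pp4. 5 ppages; refcounts: pp0:1 pp1:2 pp2:1 pp3:1 pp4:1
Op 4: write(P1, v2, 146). refcount(pp2)=1 -> write in place. 5 ppages; refcounts: pp0:1 pp1:2 pp2:1 pp3:1 pp4:1
Op 5: fork(P0) -> P2. 5 ppages; refcounts: pp0:2 pp1:3 pp2:1 pp3:2 pp4:1
Op 6: fork(P1) -> P3. 5 ppages; refcounts: pp0:2 pp1:4 pp2:2 pp3:2 pp4:2
Op 7: write(P0, v0, 174). refcount(pp0)=2>1 -> COPY to pp5. 6 ppages; refcounts: pp0:1 pp1:4 pp2:2 pp3:2 pp4:2 pp5:1
Op 8: write(P3, v1, 147). refcount(pp1)=4>1 -> COPY to pp6. 7 ppages; refcounts: pp0:1 pp1:3 pp2:2 pp3:2 pp4:2 pp5:1 pp6:1
Op 9: write(P3, v0, 161). refcount(pp4)=2>1 -> COPY to pp7. 8 ppages; refcounts: pp0:1 pp1:3 pp2:2 pp3:2 pp4:1 pp5:1 pp6:1 pp7:1

Answer: 8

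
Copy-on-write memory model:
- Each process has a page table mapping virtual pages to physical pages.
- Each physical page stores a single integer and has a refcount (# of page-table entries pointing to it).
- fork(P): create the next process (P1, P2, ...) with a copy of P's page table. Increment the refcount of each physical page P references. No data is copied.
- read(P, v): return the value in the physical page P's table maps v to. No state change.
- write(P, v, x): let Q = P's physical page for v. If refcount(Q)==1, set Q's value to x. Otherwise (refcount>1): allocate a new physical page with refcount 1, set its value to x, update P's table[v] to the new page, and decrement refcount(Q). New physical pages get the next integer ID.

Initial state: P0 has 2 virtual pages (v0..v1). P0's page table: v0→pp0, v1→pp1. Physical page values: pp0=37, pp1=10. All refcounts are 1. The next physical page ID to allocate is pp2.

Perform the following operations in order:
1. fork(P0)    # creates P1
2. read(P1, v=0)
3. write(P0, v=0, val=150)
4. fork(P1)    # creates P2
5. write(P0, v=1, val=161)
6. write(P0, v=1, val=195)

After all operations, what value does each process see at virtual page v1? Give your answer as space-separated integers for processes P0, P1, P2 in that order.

Op 1: fork(P0) -> P1. 2 ppages; refcounts: pp0:2 pp1:2
Op 2: read(P1, v0) -> 37. No state change.
Op 3: write(P0, v0, 150). refcount(pp0)=2>1 -> COPY to pp2. 3 ppages; refcounts: pp0:1 pp1:2 pp2:1
Op 4: fork(P1) -> P2. 3 ppages; refcounts: pp0:2 pp1:3 pp2:1
Op 5: write(P0, v1, 161). refcount(pp1)=3>1 -> COPY to pp3. 4 ppages; refcounts: pp0:2 pp1:2 pp2:1 pp3:1
Op 6: write(P0, v1, 195). refcount(pp3)=1 -> write in place. 4 ppages; refcounts: pp0:2 pp1:2 pp2:1 pp3:1
P0: v1 -> pp3 = 195
P1: v1 -> pp1 = 10
P2: v1 -> pp1 = 10

Answer: 195 10 10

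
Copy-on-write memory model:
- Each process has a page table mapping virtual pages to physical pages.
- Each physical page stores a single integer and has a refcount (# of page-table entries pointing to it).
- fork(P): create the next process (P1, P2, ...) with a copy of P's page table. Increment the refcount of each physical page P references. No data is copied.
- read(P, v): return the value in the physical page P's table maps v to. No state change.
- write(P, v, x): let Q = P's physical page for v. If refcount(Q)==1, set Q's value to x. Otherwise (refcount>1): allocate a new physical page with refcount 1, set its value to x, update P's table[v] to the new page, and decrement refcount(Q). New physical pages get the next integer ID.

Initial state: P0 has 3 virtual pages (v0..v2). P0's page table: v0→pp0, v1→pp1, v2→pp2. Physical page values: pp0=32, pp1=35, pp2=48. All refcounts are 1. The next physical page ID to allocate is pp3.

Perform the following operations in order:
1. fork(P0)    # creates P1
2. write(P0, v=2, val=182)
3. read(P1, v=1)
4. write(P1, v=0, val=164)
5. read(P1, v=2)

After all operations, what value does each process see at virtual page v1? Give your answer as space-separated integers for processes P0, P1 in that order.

Op 1: fork(P0) -> P1. 3 ppages; refcounts: pp0:2 pp1:2 pp2:2
Op 2: write(P0, v2, 182). refcount(pp2)=2>1 -> COPY to pp3. 4 ppages; refcounts: pp0:2 pp1:2 pp2:1 pp3:1
Op 3: read(P1, v1) -> 35. No state change.
Op 4: write(P1, v0, 164). refcount(pp0)=2>1 -> COPY to pp4. 5 ppages; refcounts: pp0:1 pp1:2 pp2:1 pp3:1 pp4:1
Op 5: read(P1, v2) -> 48. No state change.
P0: v1 -> pp1 = 35
P1: v1 -> pp1 = 35

Answer: 35 35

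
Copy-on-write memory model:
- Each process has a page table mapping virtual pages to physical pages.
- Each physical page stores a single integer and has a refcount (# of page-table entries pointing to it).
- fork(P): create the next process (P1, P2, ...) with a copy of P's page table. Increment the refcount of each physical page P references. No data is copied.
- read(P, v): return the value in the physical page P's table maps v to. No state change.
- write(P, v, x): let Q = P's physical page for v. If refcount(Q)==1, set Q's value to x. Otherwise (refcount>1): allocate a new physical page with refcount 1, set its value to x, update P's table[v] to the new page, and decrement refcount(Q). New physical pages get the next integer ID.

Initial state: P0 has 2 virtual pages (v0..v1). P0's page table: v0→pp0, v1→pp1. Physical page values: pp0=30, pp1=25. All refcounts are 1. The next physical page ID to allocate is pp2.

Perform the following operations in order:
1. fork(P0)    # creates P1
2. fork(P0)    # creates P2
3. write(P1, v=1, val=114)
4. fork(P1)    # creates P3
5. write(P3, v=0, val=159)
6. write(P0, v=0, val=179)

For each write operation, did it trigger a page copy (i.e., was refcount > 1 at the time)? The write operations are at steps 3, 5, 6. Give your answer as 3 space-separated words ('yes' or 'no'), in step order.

Op 1: fork(P0) -> P1. 2 ppages; refcounts: pp0:2 pp1:2
Op 2: fork(P0) -> P2. 2 ppages; refcounts: pp0:3 pp1:3
Op 3: write(P1, v1, 114). refcount(pp1)=3>1 -> COPY to pp2. 3 ppages; refcounts: pp0:3 pp1:2 pp2:1
Op 4: fork(P1) -> P3. 3 ppages; refcounts: pp0:4 pp1:2 pp2:2
Op 5: write(P3, v0, 159). refcount(pp0)=4>1 -> COPY to pp3. 4 ppages; refcounts: pp0:3 pp1:2 pp2:2 pp3:1
Op 6: write(P0, v0, 179). refcount(pp0)=3>1 -> COPY to pp4. 5 ppages; refcounts: pp0:2 pp1:2 pp2:2 pp3:1 pp4:1

yes yes yes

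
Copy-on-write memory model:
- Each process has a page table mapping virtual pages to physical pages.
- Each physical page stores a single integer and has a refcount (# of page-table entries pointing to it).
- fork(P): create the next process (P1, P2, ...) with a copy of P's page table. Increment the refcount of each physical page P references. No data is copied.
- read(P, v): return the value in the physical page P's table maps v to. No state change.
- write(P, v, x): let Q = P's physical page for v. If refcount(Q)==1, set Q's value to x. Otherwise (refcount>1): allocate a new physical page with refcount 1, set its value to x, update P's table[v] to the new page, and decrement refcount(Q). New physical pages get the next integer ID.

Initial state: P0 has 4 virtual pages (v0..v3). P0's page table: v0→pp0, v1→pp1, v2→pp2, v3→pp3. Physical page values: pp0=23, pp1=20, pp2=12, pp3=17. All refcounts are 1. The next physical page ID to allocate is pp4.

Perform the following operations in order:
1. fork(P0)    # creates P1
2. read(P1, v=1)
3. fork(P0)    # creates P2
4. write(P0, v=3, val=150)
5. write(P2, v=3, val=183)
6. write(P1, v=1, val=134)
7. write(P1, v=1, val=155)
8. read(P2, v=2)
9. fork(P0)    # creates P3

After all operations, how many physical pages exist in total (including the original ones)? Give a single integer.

Answer: 7

Derivation:
Op 1: fork(P0) -> P1. 4 ppages; refcounts: pp0:2 pp1:2 pp2:2 pp3:2
Op 2: read(P1, v1) -> 20. No state change.
Op 3: fork(P0) -> P2. 4 ppages; refcounts: pp0:3 pp1:3 pp2:3 pp3:3
Op 4: write(P0, v3, 150). refcount(pp3)=3>1 -> COPY to pp4. 5 ppages; refcounts: pp0:3 pp1:3 pp2:3 pp3:2 pp4:1
Op 5: write(P2, v3, 183). refcount(pp3)=2>1 -> COPY to pp5. 6 ppages; refcounts: pp0:3 pp1:3 pp2:3 pp3:1 pp4:1 pp5:1
Op 6: write(P1, v1, 134). refcount(pp1)=3>1 -> COPY to pp6. 7 ppages; refcounts: pp0:3 pp1:2 pp2:3 pp3:1 pp4:1 pp5:1 pp6:1
Op 7: write(P1, v1, 155). refcount(pp6)=1 -> write in place. 7 ppages; refcounts: pp0:3 pp1:2 pp2:3 pp3:1 pp4:1 pp5:1 pp6:1
Op 8: read(P2, v2) -> 12. No state change.
Op 9: fork(P0) -> P3. 7 ppages; refcounts: pp0:4 pp1:3 pp2:4 pp3:1 pp4:2 pp5:1 pp6:1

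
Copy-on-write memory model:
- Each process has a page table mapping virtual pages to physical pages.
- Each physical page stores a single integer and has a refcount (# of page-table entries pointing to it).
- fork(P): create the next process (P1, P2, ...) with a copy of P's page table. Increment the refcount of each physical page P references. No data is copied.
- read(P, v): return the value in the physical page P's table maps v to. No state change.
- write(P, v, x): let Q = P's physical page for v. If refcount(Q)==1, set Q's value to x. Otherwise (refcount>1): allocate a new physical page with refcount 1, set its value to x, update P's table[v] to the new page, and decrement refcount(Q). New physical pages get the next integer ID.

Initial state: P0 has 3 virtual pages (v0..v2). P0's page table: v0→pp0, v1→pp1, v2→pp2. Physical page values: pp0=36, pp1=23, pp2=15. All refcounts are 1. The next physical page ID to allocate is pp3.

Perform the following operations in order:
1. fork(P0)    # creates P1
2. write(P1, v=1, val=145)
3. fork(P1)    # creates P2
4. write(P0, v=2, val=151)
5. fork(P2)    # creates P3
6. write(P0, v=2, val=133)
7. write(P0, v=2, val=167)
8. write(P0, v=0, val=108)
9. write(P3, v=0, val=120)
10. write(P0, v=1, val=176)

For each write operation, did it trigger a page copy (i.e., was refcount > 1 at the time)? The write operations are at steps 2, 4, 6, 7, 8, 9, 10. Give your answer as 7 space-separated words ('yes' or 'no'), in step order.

Op 1: fork(P0) -> P1. 3 ppages; refcounts: pp0:2 pp1:2 pp2:2
Op 2: write(P1, v1, 145). refcount(pp1)=2>1 -> COPY to pp3. 4 ppages; refcounts: pp0:2 pp1:1 pp2:2 pp3:1
Op 3: fork(P1) -> P2. 4 ppages; refcounts: pp0:3 pp1:1 pp2:3 pp3:2
Op 4: write(P0, v2, 151). refcount(pp2)=3>1 -> COPY to pp4. 5 ppages; refcounts: pp0:3 pp1:1 pp2:2 pp3:2 pp4:1
Op 5: fork(P2) -> P3. 5 ppages; refcounts: pp0:4 pp1:1 pp2:3 pp3:3 pp4:1
Op 6: write(P0, v2, 133). refcount(pp4)=1 -> write in place. 5 ppages; refcounts: pp0:4 pp1:1 pp2:3 pp3:3 pp4:1
Op 7: write(P0, v2, 167). refcount(pp4)=1 -> write in place. 5 ppages; refcounts: pp0:4 pp1:1 pp2:3 pp3:3 pp4:1
Op 8: write(P0, v0, 108). refcount(pp0)=4>1 -> COPY to pp5. 6 ppages; refcounts: pp0:3 pp1:1 pp2:3 pp3:3 pp4:1 pp5:1
Op 9: write(P3, v0, 120). refcount(pp0)=3>1 -> COPY to pp6. 7 ppages; refcounts: pp0:2 pp1:1 pp2:3 pp3:3 pp4:1 pp5:1 pp6:1
Op 10: write(P0, v1, 176). refcount(pp1)=1 -> write in place. 7 ppages; refcounts: pp0:2 pp1:1 pp2:3 pp3:3 pp4:1 pp5:1 pp6:1

yes yes no no yes yes no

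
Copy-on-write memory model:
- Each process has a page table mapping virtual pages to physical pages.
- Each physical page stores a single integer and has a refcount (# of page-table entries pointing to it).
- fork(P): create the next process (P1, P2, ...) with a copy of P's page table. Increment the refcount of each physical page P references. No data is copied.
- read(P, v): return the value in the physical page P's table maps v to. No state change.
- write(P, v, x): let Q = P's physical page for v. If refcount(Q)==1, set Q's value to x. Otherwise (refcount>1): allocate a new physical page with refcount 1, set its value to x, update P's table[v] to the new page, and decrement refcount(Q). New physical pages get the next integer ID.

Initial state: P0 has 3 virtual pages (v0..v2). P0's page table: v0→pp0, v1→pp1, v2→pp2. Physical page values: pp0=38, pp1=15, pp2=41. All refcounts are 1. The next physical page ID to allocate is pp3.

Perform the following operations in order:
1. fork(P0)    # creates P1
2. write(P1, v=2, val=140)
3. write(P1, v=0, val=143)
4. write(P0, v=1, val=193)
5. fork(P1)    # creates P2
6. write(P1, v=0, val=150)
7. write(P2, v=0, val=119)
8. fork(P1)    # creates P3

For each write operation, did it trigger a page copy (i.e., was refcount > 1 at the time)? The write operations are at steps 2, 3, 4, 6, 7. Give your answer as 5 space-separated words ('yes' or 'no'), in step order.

Op 1: fork(P0) -> P1. 3 ppages; refcounts: pp0:2 pp1:2 pp2:2
Op 2: write(P1, v2, 140). refcount(pp2)=2>1 -> COPY to pp3. 4 ppages; refcounts: pp0:2 pp1:2 pp2:1 pp3:1
Op 3: write(P1, v0, 143). refcount(pp0)=2>1 -> COPY to pp4. 5 ppages; refcounts: pp0:1 pp1:2 pp2:1 pp3:1 pp4:1
Op 4: write(P0, v1, 193). refcount(pp1)=2>1 -> COPY to pp5. 6 ppages; refcounts: pp0:1 pp1:1 pp2:1 pp3:1 pp4:1 pp5:1
Op 5: fork(P1) -> P2. 6 ppages; refcounts: pp0:1 pp1:2 pp2:1 pp3:2 pp4:2 pp5:1
Op 6: write(P1, v0, 150). refcount(pp4)=2>1 -> COPY to pp6. 7 ppages; refcounts: pp0:1 pp1:2 pp2:1 pp3:2 pp4:1 pp5:1 pp6:1
Op 7: write(P2, v0, 119). refcount(pp4)=1 -> write in place. 7 ppages; refcounts: pp0:1 pp1:2 pp2:1 pp3:2 pp4:1 pp5:1 pp6:1
Op 8: fork(P1) -> P3. 7 ppages; refcounts: pp0:1 pp1:3 pp2:1 pp3:3 pp4:1 pp5:1 pp6:2

yes yes yes yes no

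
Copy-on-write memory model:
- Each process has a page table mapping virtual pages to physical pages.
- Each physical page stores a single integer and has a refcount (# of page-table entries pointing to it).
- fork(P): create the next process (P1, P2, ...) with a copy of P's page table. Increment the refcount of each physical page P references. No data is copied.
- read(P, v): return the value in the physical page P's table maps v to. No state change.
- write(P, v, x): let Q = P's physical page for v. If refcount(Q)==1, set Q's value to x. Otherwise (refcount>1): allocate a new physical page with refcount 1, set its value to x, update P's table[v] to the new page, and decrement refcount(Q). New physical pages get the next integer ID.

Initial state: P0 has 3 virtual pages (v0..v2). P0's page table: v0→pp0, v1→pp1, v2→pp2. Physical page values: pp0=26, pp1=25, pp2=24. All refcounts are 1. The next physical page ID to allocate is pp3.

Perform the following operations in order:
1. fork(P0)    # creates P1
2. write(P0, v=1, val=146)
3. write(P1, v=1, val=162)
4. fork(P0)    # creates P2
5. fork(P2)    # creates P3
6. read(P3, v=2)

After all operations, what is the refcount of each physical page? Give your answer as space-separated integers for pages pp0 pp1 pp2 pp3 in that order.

Op 1: fork(P0) -> P1. 3 ppages; refcounts: pp0:2 pp1:2 pp2:2
Op 2: write(P0, v1, 146). refcount(pp1)=2>1 -> COPY to pp3. 4 ppages; refcounts: pp0:2 pp1:1 pp2:2 pp3:1
Op 3: write(P1, v1, 162). refcount(pp1)=1 -> write in place. 4 ppages; refcounts: pp0:2 pp1:1 pp2:2 pp3:1
Op 4: fork(P0) -> P2. 4 ppages; refcounts: pp0:3 pp1:1 pp2:3 pp3:2
Op 5: fork(P2) -> P3. 4 ppages; refcounts: pp0:4 pp1:1 pp2:4 pp3:3
Op 6: read(P3, v2) -> 24. No state change.

Answer: 4 1 4 3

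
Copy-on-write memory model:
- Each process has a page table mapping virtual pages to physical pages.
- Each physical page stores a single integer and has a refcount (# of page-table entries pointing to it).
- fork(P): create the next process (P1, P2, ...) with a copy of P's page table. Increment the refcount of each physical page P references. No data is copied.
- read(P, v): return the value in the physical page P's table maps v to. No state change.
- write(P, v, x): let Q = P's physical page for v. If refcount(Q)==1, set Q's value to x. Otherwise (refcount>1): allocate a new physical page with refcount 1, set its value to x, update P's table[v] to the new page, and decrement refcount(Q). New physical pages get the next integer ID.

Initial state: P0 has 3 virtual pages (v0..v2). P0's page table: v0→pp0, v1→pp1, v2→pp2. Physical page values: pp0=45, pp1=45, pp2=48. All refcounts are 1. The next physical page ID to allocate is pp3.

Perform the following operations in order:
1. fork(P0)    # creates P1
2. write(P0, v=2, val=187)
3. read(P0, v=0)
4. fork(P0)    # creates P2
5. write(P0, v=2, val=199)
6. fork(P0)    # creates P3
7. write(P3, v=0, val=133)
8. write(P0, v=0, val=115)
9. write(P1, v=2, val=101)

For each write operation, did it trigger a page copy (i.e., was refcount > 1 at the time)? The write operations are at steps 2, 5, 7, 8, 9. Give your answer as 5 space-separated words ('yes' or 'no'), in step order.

Op 1: fork(P0) -> P1. 3 ppages; refcounts: pp0:2 pp1:2 pp2:2
Op 2: write(P0, v2, 187). refcount(pp2)=2>1 -> COPY to pp3. 4 ppages; refcounts: pp0:2 pp1:2 pp2:1 pp3:1
Op 3: read(P0, v0) -> 45. No state change.
Op 4: fork(P0) -> P2. 4 ppages; refcounts: pp0:3 pp1:3 pp2:1 pp3:2
Op 5: write(P0, v2, 199). refcount(pp3)=2>1 -> COPY to pp4. 5 ppages; refcounts: pp0:3 pp1:3 pp2:1 pp3:1 pp4:1
Op 6: fork(P0) -> P3. 5 ppages; refcounts: pp0:4 pp1:4 pp2:1 pp3:1 pp4:2
Op 7: write(P3, v0, 133). refcount(pp0)=4>1 -> COPY to pp5. 6 ppages; refcounts: pp0:3 pp1:4 pp2:1 pp3:1 pp4:2 pp5:1
Op 8: write(P0, v0, 115). refcount(pp0)=3>1 -> COPY to pp6. 7 ppages; refcounts: pp0:2 pp1:4 pp2:1 pp3:1 pp4:2 pp5:1 pp6:1
Op 9: write(P1, v2, 101). refcount(pp2)=1 -> write in place. 7 ppages; refcounts: pp0:2 pp1:4 pp2:1 pp3:1 pp4:2 pp5:1 pp6:1

yes yes yes yes no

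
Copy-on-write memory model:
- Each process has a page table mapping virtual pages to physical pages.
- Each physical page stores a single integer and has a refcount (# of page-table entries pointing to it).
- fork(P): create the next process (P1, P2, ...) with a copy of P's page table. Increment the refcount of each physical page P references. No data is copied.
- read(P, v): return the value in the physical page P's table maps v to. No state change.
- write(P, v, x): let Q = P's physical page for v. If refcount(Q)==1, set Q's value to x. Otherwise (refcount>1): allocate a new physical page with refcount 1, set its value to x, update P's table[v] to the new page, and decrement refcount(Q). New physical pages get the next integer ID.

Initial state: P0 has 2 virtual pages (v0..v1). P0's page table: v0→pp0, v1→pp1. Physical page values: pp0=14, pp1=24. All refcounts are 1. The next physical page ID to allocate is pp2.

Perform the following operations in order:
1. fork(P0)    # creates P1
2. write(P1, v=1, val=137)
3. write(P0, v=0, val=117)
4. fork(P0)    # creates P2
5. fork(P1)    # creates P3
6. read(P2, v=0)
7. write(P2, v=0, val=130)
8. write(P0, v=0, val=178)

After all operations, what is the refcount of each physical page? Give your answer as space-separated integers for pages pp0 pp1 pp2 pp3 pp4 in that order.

Answer: 2 2 2 1 1

Derivation:
Op 1: fork(P0) -> P1. 2 ppages; refcounts: pp0:2 pp1:2
Op 2: write(P1, v1, 137). refcount(pp1)=2>1 -> COPY to pp2. 3 ppages; refcounts: pp0:2 pp1:1 pp2:1
Op 3: write(P0, v0, 117). refcount(pp0)=2>1 -> COPY to pp3. 4 ppages; refcounts: pp0:1 pp1:1 pp2:1 pp3:1
Op 4: fork(P0) -> P2. 4 ppages; refcounts: pp0:1 pp1:2 pp2:1 pp3:2
Op 5: fork(P1) -> P3. 4 ppages; refcounts: pp0:2 pp1:2 pp2:2 pp3:2
Op 6: read(P2, v0) -> 117. No state change.
Op 7: write(P2, v0, 130). refcount(pp3)=2>1 -> COPY to pp4. 5 ppages; refcounts: pp0:2 pp1:2 pp2:2 pp3:1 pp4:1
Op 8: write(P0, v0, 178). refcount(pp3)=1 -> write in place. 5 ppages; refcounts: pp0:2 pp1:2 pp2:2 pp3:1 pp4:1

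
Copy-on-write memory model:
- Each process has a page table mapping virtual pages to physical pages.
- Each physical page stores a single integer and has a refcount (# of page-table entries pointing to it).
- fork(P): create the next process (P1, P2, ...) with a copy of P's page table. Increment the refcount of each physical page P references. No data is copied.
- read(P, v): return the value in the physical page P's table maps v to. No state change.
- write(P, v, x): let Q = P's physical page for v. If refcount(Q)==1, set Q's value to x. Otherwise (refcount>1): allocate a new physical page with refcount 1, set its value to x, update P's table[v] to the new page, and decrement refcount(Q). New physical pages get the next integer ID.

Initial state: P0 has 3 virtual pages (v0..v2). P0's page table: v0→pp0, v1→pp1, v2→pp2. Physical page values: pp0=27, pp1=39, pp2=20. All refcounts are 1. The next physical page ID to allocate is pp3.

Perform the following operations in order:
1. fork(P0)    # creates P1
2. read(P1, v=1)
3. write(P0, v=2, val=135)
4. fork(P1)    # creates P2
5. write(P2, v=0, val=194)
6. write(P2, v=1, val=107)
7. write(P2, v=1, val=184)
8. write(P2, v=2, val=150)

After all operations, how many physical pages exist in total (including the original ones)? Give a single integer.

Answer: 7

Derivation:
Op 1: fork(P0) -> P1. 3 ppages; refcounts: pp0:2 pp1:2 pp2:2
Op 2: read(P1, v1) -> 39. No state change.
Op 3: write(P0, v2, 135). refcount(pp2)=2>1 -> COPY to pp3. 4 ppages; refcounts: pp0:2 pp1:2 pp2:1 pp3:1
Op 4: fork(P1) -> P2. 4 ppages; refcounts: pp0:3 pp1:3 pp2:2 pp3:1
Op 5: write(P2, v0, 194). refcount(pp0)=3>1 -> COPY to pp4. 5 ppages; refcounts: pp0:2 pp1:3 pp2:2 pp3:1 pp4:1
Op 6: write(P2, v1, 107). refcount(pp1)=3>1 -> COPY to pp5. 6 ppages; refcounts: pp0:2 pp1:2 pp2:2 pp3:1 pp4:1 pp5:1
Op 7: write(P2, v1, 184). refcount(pp5)=1 -> write in place. 6 ppages; refcounts: pp0:2 pp1:2 pp2:2 pp3:1 pp4:1 pp5:1
Op 8: write(P2, v2, 150). refcount(pp2)=2>1 -> COPY to pp6. 7 ppages; refcounts: pp0:2 pp1:2 pp2:1 pp3:1 pp4:1 pp5:1 pp6:1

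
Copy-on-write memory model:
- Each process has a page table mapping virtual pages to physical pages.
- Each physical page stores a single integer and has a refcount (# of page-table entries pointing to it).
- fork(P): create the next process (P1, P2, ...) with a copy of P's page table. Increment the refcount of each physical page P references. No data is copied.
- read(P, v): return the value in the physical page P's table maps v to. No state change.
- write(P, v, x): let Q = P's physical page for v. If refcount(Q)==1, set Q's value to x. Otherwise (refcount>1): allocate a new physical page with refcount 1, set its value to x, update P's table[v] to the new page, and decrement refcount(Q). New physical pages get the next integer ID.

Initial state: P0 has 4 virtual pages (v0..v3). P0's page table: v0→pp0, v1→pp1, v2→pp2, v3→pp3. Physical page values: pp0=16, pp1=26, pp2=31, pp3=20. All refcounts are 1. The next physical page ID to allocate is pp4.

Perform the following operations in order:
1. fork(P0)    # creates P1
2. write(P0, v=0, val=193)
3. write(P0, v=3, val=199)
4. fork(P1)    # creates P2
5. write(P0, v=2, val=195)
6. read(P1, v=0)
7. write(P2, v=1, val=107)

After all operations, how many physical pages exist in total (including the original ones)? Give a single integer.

Op 1: fork(P0) -> P1. 4 ppages; refcounts: pp0:2 pp1:2 pp2:2 pp3:2
Op 2: write(P0, v0, 193). refcount(pp0)=2>1 -> COPY to pp4. 5 ppages; refcounts: pp0:1 pp1:2 pp2:2 pp3:2 pp4:1
Op 3: write(P0, v3, 199). refcount(pp3)=2>1 -> COPY to pp5. 6 ppages; refcounts: pp0:1 pp1:2 pp2:2 pp3:1 pp4:1 pp5:1
Op 4: fork(P1) -> P2. 6 ppages; refcounts: pp0:2 pp1:3 pp2:3 pp3:2 pp4:1 pp5:1
Op 5: write(P0, v2, 195). refcount(pp2)=3>1 -> COPY to pp6. 7 ppages; refcounts: pp0:2 pp1:3 pp2:2 pp3:2 pp4:1 pp5:1 pp6:1
Op 6: read(P1, v0) -> 16. No state change.
Op 7: write(P2, v1, 107). refcount(pp1)=3>1 -> COPY to pp7. 8 ppages; refcounts: pp0:2 pp1:2 pp2:2 pp3:2 pp4:1 pp5:1 pp6:1 pp7:1

Answer: 8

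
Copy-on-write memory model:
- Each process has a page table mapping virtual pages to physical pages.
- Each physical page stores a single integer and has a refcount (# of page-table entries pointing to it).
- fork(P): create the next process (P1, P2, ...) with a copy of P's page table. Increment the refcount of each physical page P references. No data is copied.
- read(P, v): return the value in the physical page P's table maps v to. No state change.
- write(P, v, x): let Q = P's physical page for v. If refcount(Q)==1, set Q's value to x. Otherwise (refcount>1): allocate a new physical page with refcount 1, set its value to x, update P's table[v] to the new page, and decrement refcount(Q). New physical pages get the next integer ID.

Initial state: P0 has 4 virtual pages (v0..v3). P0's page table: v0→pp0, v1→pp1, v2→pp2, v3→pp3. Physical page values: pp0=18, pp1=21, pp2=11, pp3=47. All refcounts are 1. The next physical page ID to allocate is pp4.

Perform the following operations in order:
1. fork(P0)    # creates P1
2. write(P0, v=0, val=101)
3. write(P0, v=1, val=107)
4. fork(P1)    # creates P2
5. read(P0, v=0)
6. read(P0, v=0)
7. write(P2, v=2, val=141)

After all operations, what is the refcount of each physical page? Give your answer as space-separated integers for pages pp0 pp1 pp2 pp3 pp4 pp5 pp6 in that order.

Answer: 2 2 2 3 1 1 1

Derivation:
Op 1: fork(P0) -> P1. 4 ppages; refcounts: pp0:2 pp1:2 pp2:2 pp3:2
Op 2: write(P0, v0, 101). refcount(pp0)=2>1 -> COPY to pp4. 5 ppages; refcounts: pp0:1 pp1:2 pp2:2 pp3:2 pp4:1
Op 3: write(P0, v1, 107). refcount(pp1)=2>1 -> COPY to pp5. 6 ppages; refcounts: pp0:1 pp1:1 pp2:2 pp3:2 pp4:1 pp5:1
Op 4: fork(P1) -> P2. 6 ppages; refcounts: pp0:2 pp1:2 pp2:3 pp3:3 pp4:1 pp5:1
Op 5: read(P0, v0) -> 101. No state change.
Op 6: read(P0, v0) -> 101. No state change.
Op 7: write(P2, v2, 141). refcount(pp2)=3>1 -> COPY to pp6. 7 ppages; refcounts: pp0:2 pp1:2 pp2:2 pp3:3 pp4:1 pp5:1 pp6:1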